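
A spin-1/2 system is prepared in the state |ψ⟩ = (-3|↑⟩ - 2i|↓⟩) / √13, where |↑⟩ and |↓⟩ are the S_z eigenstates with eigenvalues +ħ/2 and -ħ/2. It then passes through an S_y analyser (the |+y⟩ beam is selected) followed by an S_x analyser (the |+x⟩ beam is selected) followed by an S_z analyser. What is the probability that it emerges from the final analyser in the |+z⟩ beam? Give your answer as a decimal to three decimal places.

0.240

First analyser (S_y): P(|+y⟩) = |⟨+y|ψ⟩|² = 25/26.
After stage 1 the state is |+y⟩; P(|+x⟩) = |⟨+x|+y⟩|² = 1/2.
After stage 2 the state is |+x⟩; P(|+z⟩) = |⟨+z|+x⟩|² = 1/2.
Joint probability = 25/26 × 1/2 × 1/2 = 0.240.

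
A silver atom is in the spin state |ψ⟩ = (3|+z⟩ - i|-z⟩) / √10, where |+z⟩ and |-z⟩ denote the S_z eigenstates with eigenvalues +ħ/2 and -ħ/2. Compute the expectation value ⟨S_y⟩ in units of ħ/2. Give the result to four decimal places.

⟨σ_y⟩ = 2 Im(a* b)/(|a|²+|b|²) with a = 3, b = -i.
a* b = -3i, so ⟨σ_y⟩ = -6/10.
⟨S_y⟩ = (ħ/2)·⟨σ_y⟩.

-0.6000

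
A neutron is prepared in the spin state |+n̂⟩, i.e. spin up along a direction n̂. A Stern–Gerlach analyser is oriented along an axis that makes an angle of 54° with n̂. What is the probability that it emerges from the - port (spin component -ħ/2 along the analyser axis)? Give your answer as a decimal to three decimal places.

For spin-½, the probability of finding spin-up along an axis at angle θ to the initial spin direction is cos²(θ/2); spin-down is sin²(θ/2).
θ = 54°, so P = sin²(27°) ≈ 0.206.

0.206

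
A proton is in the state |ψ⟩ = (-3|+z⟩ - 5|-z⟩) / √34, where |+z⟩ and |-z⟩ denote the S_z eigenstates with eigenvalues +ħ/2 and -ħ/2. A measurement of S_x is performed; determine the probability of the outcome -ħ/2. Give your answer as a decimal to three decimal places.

|-x⟩ = (|+z⟩ - |-z⟩)/√2, so ⟨-x|ψ⟩ = (2) / (√2·√34).
P = |2|² / 68 = 4/68.

0.059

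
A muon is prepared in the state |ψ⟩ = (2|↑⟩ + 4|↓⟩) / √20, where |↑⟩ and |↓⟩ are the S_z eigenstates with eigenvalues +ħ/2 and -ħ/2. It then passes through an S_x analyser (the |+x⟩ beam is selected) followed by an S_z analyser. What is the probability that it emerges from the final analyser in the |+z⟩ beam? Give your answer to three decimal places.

0.450

First analyser (S_x): P(|+x⟩) = |⟨+x|ψ⟩|² = 36/40.
After stage 1 the state is |+x⟩; P(|+z⟩) = |⟨+z|+x⟩|² = 1/2.
Joint probability = 36/40 × 1/2 = 0.450.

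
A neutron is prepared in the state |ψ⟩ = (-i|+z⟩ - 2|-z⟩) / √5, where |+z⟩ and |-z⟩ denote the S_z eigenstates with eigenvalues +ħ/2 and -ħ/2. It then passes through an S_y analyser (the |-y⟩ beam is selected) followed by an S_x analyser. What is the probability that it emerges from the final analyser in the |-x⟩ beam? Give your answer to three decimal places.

0.450

First analyser (S_y): P(|-y⟩) = |⟨-y|ψ⟩|² = 9/10.
After stage 1 the state is |-y⟩; P(|-x⟩) = |⟨-x|-y⟩|² = 1/2.
Joint probability = 9/10 × 1/2 = 0.450.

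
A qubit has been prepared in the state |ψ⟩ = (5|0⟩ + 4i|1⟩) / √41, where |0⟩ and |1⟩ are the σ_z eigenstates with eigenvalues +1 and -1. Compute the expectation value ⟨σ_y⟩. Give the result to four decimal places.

0.9756

⟨σ_y⟩ = 2 Im(a* b)/(|a|²+|b|²) with a = 5, b = 4i.
a* b = 20i, so ⟨σ_y⟩ = 40/41.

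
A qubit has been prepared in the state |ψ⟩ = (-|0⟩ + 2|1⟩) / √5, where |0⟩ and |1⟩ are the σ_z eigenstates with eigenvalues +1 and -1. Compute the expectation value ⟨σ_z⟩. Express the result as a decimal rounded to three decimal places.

-0.600

⟨σ_z⟩ = |a|² - |b|² divided by |a|²+|b|², with a, b the |0⟩, |1⟩ amplitudes.
= (1 - 4)/5 = -3/5.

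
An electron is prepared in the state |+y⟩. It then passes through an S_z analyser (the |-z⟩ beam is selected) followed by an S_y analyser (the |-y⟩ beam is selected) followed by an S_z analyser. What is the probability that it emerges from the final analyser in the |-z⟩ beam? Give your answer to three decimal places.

0.125

First analyser (S_z): from |+y⟩, P(|-z⟩) = 1/2.
After stage 1 the state is |-z⟩; P(|-y⟩) = |⟨-y|-z⟩|² = 1/2.
After stage 2 the state is |-y⟩; P(|-z⟩) = |⟨-z|-y⟩|² = 1/2.
Joint probability = 1/2 × 1/2 × 1/2 = 0.125.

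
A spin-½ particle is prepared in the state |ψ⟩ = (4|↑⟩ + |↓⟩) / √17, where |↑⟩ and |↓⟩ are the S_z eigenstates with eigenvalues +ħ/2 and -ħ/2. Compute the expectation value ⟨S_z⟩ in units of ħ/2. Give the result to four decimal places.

0.8824

⟨σ_z⟩ = |a|² - |b|² divided by |a|²+|b|², with a, b the |↑⟩, |↓⟩ amplitudes.
= (16 - 1)/17 = 15/17.
⟨S_z⟩ = (ħ/2)·⟨σ_z⟩.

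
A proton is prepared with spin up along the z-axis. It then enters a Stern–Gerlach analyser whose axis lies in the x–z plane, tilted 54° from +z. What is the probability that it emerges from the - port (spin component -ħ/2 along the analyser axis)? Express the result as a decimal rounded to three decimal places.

0.206

For spin-½, the probability of finding spin-up along an axis at angle θ to the initial spin direction is cos²(θ/2); spin-down is sin²(θ/2).
θ = 54°, so P = sin²(27°) ≈ 0.206.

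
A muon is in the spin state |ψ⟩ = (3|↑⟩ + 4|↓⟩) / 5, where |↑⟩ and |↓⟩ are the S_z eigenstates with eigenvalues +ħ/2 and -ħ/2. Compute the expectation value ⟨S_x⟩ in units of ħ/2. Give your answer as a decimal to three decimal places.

0.960

⟨σ_x⟩ = 2 Re(a* b)/(|a|²+|b|²) with a = 3, b = 4.
a* b = 12, so ⟨σ_x⟩ = 24/25.
⟨S_x⟩ = (ħ/2)·⟨σ_x⟩.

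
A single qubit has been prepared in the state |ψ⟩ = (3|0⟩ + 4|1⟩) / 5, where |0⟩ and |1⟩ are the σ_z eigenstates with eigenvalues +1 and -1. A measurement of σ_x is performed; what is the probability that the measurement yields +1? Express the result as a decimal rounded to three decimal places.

|+x⟩ = (|0⟩ + |1⟩)/√2, so ⟨+x|ψ⟩ = (7) / (√2·5).
P = |7|² / 50 = 49/50.

0.980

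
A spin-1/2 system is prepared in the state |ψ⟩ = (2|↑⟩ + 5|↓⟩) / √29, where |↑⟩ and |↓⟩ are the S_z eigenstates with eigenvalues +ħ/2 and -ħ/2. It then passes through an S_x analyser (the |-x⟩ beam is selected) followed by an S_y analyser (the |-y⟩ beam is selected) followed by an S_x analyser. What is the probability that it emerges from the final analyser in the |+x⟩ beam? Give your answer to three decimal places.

0.039

First analyser (S_x): P(|-x⟩) = |⟨-x|ψ⟩|² = 9/58.
After stage 1 the state is |-x⟩; P(|-y⟩) = |⟨-y|-x⟩|² = 1/2.
After stage 2 the state is |-y⟩; P(|+x⟩) = |⟨+x|-y⟩|² = 1/2.
Joint probability = 9/58 × 1/2 × 1/2 = 0.039.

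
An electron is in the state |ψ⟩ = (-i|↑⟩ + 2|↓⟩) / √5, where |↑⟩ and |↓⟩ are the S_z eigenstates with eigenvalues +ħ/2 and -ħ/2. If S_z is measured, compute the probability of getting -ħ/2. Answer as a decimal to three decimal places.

0.800

The -ħ/2 outcome corresponds to |↓⟩. Its amplitude in |ψ⟩ is 2/√5.
P = |2|² / 5 = 4/5.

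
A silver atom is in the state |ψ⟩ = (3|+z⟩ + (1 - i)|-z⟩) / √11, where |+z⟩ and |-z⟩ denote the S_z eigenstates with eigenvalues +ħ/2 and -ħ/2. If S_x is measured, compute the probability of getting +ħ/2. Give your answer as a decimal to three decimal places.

0.773

|+x⟩ = (|+z⟩ + |-z⟩)/√2, so ⟨+x|ψ⟩ = (4 - i) / (√2·√11).
P = |4 - i|² / 22 = 17/22.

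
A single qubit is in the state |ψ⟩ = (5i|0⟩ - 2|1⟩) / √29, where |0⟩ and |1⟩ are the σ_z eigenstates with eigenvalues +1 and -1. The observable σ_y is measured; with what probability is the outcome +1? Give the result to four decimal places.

0.8448

|+y⟩ = (|0⟩ + i|1⟩)/√2, so ⟨+y|ψ⟩ = (7i) / (√2·√29).
P = |7i|² / 58 = 49/58.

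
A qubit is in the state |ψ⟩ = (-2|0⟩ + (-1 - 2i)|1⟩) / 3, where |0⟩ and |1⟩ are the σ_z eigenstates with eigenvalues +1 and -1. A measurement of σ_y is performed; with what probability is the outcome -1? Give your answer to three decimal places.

0.056

|-y⟩ = (|0⟩ - i|1⟩)/√2, so ⟨-y|ψ⟩ = (-i) / (√2·3).
P = |-i|² / 18 = 1/18.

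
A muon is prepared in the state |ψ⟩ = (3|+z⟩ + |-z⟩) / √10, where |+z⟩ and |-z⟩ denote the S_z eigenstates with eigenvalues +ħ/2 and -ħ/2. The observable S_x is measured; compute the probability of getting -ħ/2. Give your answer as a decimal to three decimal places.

|-x⟩ = (|+z⟩ - |-z⟩)/√2, so ⟨-x|ψ⟩ = (2) / (√2·√10).
P = |2|² / 20 = 4/20.

0.200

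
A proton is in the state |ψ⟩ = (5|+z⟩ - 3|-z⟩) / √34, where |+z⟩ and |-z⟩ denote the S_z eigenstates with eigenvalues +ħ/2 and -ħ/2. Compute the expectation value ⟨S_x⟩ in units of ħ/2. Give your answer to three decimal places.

⟨σ_x⟩ = 2 Re(a* b)/(|a|²+|b|²) with a = 5, b = -3.
a* b = -15, so ⟨σ_x⟩ = -30/34.
⟨S_x⟩ = (ħ/2)·⟨σ_x⟩.

-0.882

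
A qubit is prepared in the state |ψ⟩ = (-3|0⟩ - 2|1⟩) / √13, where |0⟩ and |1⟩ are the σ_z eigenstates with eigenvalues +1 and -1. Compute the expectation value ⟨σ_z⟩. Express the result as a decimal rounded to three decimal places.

⟨σ_z⟩ = |a|² - |b|² divided by |a|²+|b|², with a, b the |0⟩, |1⟩ amplitudes.
= (9 - 4)/13 = 5/13.

0.385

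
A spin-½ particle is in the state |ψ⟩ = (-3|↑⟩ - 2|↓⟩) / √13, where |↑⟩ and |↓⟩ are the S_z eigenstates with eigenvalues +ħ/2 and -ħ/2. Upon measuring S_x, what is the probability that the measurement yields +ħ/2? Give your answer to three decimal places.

0.962

|+x⟩ = (|↑⟩ + |↓⟩)/√2, so ⟨+x|ψ⟩ = (-5) / (√2·√13).
P = |-5|² / 26 = 25/26.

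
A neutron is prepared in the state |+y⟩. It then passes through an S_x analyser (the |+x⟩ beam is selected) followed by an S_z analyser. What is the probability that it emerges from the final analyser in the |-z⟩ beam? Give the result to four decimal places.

0.2500

First analyser (S_x): from |+y⟩, P(|+x⟩) = 1/2.
After stage 1 the state is |+x⟩; P(|-z⟩) = |⟨-z|+x⟩|² = 1/2.
Joint probability = 1/2 × 1/2 = 0.2500.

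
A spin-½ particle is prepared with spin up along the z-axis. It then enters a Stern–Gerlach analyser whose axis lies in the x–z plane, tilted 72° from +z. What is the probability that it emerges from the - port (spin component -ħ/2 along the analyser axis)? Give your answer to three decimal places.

For spin-½, the probability of finding spin-up along an axis at angle θ to the initial spin direction is cos²(θ/2); spin-down is sin²(θ/2).
θ = 72°, so P = sin²(36°) ≈ 0.345.

0.345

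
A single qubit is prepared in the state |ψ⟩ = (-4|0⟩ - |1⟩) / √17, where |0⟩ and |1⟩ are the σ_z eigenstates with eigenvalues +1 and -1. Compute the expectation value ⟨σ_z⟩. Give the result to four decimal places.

⟨σ_z⟩ = |a|² - |b|² divided by |a|²+|b|², with a, b the |0⟩, |1⟩ amplitudes.
= (16 - 1)/17 = 15/17.

0.8824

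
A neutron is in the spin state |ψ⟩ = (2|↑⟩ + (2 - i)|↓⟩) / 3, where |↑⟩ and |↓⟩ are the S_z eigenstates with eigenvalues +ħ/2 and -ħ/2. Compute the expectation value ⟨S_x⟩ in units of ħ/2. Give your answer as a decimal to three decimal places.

⟨σ_x⟩ = 2 Re(a* b)/(|a|²+|b|²) with a = 2, b = (2 - i).
a* b = (4 - 2i), so ⟨σ_x⟩ = 8/9.
⟨S_x⟩ = (ħ/2)·⟨σ_x⟩.

0.889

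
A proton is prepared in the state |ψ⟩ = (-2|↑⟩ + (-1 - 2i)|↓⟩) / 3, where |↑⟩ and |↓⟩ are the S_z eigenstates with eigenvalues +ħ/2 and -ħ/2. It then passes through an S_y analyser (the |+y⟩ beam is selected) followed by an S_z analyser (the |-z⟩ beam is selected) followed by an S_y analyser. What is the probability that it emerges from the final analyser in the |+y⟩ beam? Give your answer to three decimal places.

First analyser (S_y): P(|+y⟩) = |⟨+y|ψ⟩|² = 17/18.
After stage 1 the state is |+y⟩; P(|-z⟩) = |⟨-z|+y⟩|² = 1/2.
After stage 2 the state is |-z⟩; P(|+y⟩) = |⟨+y|-z⟩|² = 1/2.
Joint probability = 17/18 × 1/2 × 1/2 = 0.236.

0.236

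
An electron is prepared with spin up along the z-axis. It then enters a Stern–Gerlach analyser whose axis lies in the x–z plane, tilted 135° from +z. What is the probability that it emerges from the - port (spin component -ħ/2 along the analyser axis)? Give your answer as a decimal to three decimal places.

0.854

For spin-½, the probability of finding spin-up along an axis at angle θ to the initial spin direction is cos²(θ/2); spin-down is sin²(θ/2).
θ = 135°, so P = sin²(67.5°) ≈ 0.854.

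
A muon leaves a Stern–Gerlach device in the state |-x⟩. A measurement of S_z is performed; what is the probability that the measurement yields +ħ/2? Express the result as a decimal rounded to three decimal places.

0.500

In the S_z basis, |-x⟩ = (|+z⟩ - |-z⟩)/√2 and |+z⟩ = |+z⟩.
|⟨+z|-x⟩|² = 1/2.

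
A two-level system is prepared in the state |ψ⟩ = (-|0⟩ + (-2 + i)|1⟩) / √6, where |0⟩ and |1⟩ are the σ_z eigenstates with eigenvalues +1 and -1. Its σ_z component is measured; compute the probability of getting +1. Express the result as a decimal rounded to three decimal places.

0.167

The +1 outcome corresponds to |0⟩. Its amplitude in |ψ⟩ is -1/√6.
P = |-1|² / 6 = 1/6.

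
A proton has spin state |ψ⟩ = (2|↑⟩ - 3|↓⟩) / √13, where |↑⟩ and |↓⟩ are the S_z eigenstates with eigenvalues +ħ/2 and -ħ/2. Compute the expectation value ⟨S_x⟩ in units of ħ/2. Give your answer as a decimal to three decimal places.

-0.923

⟨σ_x⟩ = 2 Re(a* b)/(|a|²+|b|²) with a = 2, b = -3.
a* b = -6, so ⟨σ_x⟩ = -12/13.
⟨S_x⟩ = (ħ/2)·⟨σ_x⟩.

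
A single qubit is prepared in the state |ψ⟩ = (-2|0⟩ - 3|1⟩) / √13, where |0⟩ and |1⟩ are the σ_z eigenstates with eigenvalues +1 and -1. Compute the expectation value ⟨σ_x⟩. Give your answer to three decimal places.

⟨σ_x⟩ = 2 Re(a* b)/(|a|²+|b|²) with a = -2, b = -3.
a* b = 6, so ⟨σ_x⟩ = 12/13.

0.923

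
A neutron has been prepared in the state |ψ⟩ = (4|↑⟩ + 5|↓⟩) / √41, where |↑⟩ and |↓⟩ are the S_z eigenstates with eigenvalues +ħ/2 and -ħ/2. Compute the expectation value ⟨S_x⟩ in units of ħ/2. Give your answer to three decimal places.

⟨σ_x⟩ = 2 Re(a* b)/(|a|²+|b|²) with a = 4, b = 5.
a* b = 20, so ⟨σ_x⟩ = 40/41.
⟨S_x⟩ = (ħ/2)·⟨σ_x⟩.

0.976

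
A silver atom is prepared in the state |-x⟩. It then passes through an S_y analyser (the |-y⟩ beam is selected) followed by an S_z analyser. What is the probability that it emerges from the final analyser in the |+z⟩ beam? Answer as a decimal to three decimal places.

0.250

First analyser (S_y): from |-x⟩, P(|-y⟩) = 1/2.
After stage 1 the state is |-y⟩; P(|+z⟩) = |⟨+z|-y⟩|² = 1/2.
Joint probability = 1/2 × 1/2 = 0.250.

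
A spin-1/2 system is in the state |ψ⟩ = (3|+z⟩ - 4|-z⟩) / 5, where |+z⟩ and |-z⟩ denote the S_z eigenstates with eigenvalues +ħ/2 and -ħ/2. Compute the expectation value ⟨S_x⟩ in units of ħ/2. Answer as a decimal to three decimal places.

-0.960

⟨σ_x⟩ = 2 Re(a* b)/(|a|²+|b|²) with a = 3, b = -4.
a* b = -12, so ⟨σ_x⟩ = -24/25.
⟨S_x⟩ = (ħ/2)·⟨σ_x⟩.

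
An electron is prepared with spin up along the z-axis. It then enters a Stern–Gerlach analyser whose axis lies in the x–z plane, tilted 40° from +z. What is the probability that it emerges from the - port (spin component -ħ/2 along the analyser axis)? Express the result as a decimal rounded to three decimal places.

0.117

For spin-½, the probability of finding spin-up along an axis at angle θ to the initial spin direction is cos²(θ/2); spin-down is sin²(θ/2).
θ = 40°, so P = sin²(20°) ≈ 0.117.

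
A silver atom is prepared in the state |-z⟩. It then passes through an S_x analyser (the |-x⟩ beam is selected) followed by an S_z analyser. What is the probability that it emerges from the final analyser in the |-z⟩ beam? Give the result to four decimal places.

First analyser (S_x): from |-z⟩, P(|-x⟩) = 1/2.
After stage 1 the state is |-x⟩; P(|-z⟩) = |⟨-z|-x⟩|² = 1/2.
Joint probability = 1/2 × 1/2 = 0.2500.

0.2500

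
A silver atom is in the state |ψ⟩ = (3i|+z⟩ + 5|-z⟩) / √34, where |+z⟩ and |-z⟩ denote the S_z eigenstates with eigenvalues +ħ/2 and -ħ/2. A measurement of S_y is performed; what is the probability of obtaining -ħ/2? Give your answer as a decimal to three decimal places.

0.941

|-y⟩ = (|+z⟩ - i|-z⟩)/√2, so ⟨-y|ψ⟩ = (8i) / (√2·√34).
P = |8i|² / 68 = 64/68.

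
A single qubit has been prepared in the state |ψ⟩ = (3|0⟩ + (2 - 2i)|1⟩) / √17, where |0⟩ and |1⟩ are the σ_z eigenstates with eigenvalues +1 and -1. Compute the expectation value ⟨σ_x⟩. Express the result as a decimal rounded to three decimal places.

0.706

⟨σ_x⟩ = 2 Re(a* b)/(|a|²+|b|²) with a = 3, b = (2 - 2i).
a* b = (6 - 6i), so ⟨σ_x⟩ = 12/17.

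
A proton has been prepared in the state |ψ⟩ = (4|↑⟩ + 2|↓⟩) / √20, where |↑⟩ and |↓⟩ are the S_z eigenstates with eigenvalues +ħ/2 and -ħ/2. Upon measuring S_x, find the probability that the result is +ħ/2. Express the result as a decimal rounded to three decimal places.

0.900

|+x⟩ = (|↑⟩ + |↓⟩)/√2, so ⟨+x|ψ⟩ = (6) / (√2·√20).
P = |6|² / 40 = 36/40.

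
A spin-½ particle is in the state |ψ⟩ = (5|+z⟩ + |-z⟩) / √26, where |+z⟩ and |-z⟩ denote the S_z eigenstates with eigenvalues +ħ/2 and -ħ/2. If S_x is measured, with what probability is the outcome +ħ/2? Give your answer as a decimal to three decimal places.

|+x⟩ = (|+z⟩ + |-z⟩)/√2, so ⟨+x|ψ⟩ = (6) / (√2·√26).
P = |6|² / 52 = 36/52.

0.692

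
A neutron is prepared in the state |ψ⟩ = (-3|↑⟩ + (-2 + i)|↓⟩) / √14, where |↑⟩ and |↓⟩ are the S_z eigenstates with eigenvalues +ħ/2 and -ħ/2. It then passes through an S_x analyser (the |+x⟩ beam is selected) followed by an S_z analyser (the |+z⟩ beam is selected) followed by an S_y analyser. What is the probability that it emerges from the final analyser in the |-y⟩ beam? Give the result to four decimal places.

0.2321

First analyser (S_x): P(|+x⟩) = |⟨+x|ψ⟩|² = 26/28.
After stage 1 the state is |+x⟩; P(|+z⟩) = |⟨+z|+x⟩|² = 1/2.
After stage 2 the state is |+z⟩; P(|-y⟩) = |⟨-y|+z⟩|² = 1/2.
Joint probability = 26/28 × 1/2 × 1/2 = 0.2321.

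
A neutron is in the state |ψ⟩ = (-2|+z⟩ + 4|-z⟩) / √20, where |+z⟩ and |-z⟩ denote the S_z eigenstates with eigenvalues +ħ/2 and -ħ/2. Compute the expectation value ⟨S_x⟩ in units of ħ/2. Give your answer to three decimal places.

-0.800

⟨σ_x⟩ = 2 Re(a* b)/(|a|²+|b|²) with a = -2, b = 4.
a* b = -8, so ⟨σ_x⟩ = -16/20.
⟨S_x⟩ = (ħ/2)·⟨σ_x⟩.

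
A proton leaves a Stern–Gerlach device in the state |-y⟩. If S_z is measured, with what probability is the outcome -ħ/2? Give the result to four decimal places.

0.5000

In the S_z basis, |-y⟩ = (|↑⟩ - i|↓⟩)/√2 and |-z⟩ = |↓⟩.
|⟨-z|-y⟩|² = 1/2.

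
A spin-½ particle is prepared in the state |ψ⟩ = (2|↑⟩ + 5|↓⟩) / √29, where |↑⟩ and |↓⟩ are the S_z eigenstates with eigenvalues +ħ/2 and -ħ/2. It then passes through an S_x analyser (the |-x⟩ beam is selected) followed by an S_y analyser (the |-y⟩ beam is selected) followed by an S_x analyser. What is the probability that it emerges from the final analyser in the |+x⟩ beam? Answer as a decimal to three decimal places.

0.039

First analyser (S_x): P(|-x⟩) = |⟨-x|ψ⟩|² = 9/58.
After stage 1 the state is |-x⟩; P(|-y⟩) = |⟨-y|-x⟩|² = 1/2.
After stage 2 the state is |-y⟩; P(|+x⟩) = |⟨+x|-y⟩|² = 1/2.
Joint probability = 9/58 × 1/2 × 1/2 = 0.039.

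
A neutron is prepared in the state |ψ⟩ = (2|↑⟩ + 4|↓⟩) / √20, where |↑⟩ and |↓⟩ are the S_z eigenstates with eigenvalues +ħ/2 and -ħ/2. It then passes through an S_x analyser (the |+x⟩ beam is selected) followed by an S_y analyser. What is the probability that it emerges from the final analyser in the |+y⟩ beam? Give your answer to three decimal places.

0.450

First analyser (S_x): P(|+x⟩) = |⟨+x|ψ⟩|² = 36/40.
After stage 1 the state is |+x⟩; P(|+y⟩) = |⟨+y|+x⟩|² = 1/2.
Joint probability = 36/40 × 1/2 = 0.450.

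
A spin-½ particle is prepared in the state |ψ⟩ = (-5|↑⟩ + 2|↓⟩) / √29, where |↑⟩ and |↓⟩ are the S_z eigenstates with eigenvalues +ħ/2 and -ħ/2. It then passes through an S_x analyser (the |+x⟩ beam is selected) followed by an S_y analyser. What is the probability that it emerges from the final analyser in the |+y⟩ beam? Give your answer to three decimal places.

First analyser (S_x): P(|+x⟩) = |⟨+x|ψ⟩|² = 9/58.
After stage 1 the state is |+x⟩; P(|+y⟩) = |⟨+y|+x⟩|² = 1/2.
Joint probability = 9/58 × 1/2 = 0.078.

0.078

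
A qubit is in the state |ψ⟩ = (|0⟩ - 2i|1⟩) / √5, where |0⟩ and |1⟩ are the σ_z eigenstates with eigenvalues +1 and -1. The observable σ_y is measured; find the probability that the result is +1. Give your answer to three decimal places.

|+y⟩ = (|0⟩ + i|1⟩)/√2, so ⟨+y|ψ⟩ = (-1) / (√2·√5).
P = |-1|² / 10 = 1/10.

0.100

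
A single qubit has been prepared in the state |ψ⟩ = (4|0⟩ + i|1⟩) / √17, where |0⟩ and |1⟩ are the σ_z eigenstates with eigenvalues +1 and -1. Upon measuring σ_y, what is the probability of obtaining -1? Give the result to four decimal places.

|-y⟩ = (|0⟩ - i|1⟩)/√2, so ⟨-y|ψ⟩ = (3) / (√2·√17).
P = |3|² / 34 = 9/34.

0.2647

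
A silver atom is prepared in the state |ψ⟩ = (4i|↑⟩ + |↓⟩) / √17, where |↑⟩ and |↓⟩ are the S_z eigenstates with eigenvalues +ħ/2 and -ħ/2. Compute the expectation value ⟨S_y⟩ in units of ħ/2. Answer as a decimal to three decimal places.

⟨σ_y⟩ = 2 Im(a* b)/(|a|²+|b|²) with a = 4i, b = 1.
a* b = -4i, so ⟨σ_y⟩ = -8/17.
⟨S_y⟩ = (ħ/2)·⟨σ_y⟩.

-0.471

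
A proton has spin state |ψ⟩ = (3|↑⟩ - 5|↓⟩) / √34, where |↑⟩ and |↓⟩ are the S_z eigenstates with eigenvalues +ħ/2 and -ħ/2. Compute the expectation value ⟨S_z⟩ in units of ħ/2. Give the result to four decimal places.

⟨σ_z⟩ = |a|² - |b|² divided by |a|²+|b|², with a, b the |↑⟩, |↓⟩ amplitudes.
= (9 - 25)/34 = -16/34.
⟨S_z⟩ = (ħ/2)·⟨σ_z⟩.

-0.4706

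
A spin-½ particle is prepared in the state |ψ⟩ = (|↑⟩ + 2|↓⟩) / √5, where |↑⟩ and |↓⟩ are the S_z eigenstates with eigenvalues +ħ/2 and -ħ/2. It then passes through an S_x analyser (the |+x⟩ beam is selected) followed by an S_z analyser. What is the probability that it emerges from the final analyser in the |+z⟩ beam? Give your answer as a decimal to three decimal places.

First analyser (S_x): P(|+x⟩) = |⟨+x|ψ⟩|² = 9/10.
After stage 1 the state is |+x⟩; P(|+z⟩) = |⟨+z|+x⟩|² = 1/2.
Joint probability = 9/10 × 1/2 = 0.450.

0.450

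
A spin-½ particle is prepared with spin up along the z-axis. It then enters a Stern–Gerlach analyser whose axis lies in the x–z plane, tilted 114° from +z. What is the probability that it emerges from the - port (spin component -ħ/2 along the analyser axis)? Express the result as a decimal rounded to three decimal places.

0.703

For spin-½, the probability of finding spin-up along an axis at angle θ to the initial spin direction is cos²(θ/2); spin-down is sin²(θ/2).
θ = 114°, so P = sin²(57°) ≈ 0.703.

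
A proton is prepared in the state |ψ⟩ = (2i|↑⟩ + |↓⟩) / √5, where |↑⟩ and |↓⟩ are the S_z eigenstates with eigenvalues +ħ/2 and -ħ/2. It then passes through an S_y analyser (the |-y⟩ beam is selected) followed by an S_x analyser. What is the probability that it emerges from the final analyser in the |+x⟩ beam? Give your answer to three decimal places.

0.450

First analyser (S_y): P(|-y⟩) = |⟨-y|ψ⟩|² = 9/10.
After stage 1 the state is |-y⟩; P(|+x⟩) = |⟨+x|-y⟩|² = 1/2.
Joint probability = 9/10 × 1/2 = 0.450.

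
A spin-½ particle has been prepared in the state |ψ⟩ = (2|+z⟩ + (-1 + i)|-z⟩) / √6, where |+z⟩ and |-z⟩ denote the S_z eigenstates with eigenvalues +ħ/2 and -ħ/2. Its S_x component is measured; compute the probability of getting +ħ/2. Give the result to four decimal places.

|+x⟩ = (|+z⟩ + |-z⟩)/√2, so ⟨+x|ψ⟩ = (1 + i) / (√2·√6).
P = |1 + i|² / 12 = 2/12.

0.1667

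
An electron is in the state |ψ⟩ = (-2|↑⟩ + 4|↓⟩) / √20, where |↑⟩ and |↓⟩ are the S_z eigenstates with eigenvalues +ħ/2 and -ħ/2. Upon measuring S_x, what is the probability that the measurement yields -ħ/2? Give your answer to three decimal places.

0.900

|-x⟩ = (|↑⟩ - |↓⟩)/√2, so ⟨-x|ψ⟩ = (-6) / (√2·√20).
P = |-6|² / 40 = 36/40.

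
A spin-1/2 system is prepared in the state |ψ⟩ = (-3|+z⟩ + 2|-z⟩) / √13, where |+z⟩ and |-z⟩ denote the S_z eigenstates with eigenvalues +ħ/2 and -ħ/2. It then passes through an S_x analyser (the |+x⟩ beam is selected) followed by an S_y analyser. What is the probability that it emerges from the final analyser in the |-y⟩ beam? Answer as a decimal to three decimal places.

First analyser (S_x): P(|+x⟩) = |⟨+x|ψ⟩|² = 1/26.
After stage 1 the state is |+x⟩; P(|-y⟩) = |⟨-y|+x⟩|² = 1/2.
Joint probability = 1/26 × 1/2 = 0.019.

0.019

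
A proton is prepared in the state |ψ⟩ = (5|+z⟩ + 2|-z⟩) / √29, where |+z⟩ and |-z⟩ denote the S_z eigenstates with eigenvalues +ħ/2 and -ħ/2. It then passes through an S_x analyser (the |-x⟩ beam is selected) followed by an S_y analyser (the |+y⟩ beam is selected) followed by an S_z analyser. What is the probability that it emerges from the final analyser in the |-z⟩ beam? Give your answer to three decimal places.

First analyser (S_x): P(|-x⟩) = |⟨-x|ψ⟩|² = 9/58.
After stage 1 the state is |-x⟩; P(|+y⟩) = |⟨+y|-x⟩|² = 1/2.
After stage 2 the state is |+y⟩; P(|-z⟩) = |⟨-z|+y⟩|² = 1/2.
Joint probability = 9/58 × 1/2 × 1/2 = 0.039.

0.039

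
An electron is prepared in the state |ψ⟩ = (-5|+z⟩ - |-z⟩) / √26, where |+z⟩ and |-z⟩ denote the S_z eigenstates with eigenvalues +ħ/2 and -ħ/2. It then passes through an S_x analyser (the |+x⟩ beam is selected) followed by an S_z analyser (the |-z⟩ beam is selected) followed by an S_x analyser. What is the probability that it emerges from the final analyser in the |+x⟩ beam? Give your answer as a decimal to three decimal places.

First analyser (S_x): P(|+x⟩) = |⟨+x|ψ⟩|² = 36/52.
After stage 1 the state is |+x⟩; P(|-z⟩) = |⟨-z|+x⟩|² = 1/2.
After stage 2 the state is |-z⟩; P(|+x⟩) = |⟨+x|-z⟩|² = 1/2.
Joint probability = 36/52 × 1/2 × 1/2 = 0.173.

0.173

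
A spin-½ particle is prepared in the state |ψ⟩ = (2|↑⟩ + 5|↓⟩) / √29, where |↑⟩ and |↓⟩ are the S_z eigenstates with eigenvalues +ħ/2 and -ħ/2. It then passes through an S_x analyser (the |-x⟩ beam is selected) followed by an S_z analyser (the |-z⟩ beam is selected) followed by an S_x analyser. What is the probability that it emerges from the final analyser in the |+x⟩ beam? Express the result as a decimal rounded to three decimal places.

0.039

First analyser (S_x): P(|-x⟩) = |⟨-x|ψ⟩|² = 9/58.
After stage 1 the state is |-x⟩; P(|-z⟩) = |⟨-z|-x⟩|² = 1/2.
After stage 2 the state is |-z⟩; P(|+x⟩) = |⟨+x|-z⟩|² = 1/2.
Joint probability = 9/58 × 1/2 × 1/2 = 0.039.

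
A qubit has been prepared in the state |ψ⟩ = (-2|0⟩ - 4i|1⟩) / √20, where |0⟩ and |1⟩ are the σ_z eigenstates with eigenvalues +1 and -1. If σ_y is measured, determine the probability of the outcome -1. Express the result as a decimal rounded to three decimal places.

|-y⟩ = (|0⟩ - i|1⟩)/√2, so ⟨-y|ψ⟩ = (2) / (√2·√20).
P = |2|² / 40 = 4/40.

0.100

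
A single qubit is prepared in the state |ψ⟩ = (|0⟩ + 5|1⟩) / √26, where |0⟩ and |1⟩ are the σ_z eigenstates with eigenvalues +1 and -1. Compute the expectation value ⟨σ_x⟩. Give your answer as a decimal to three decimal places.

⟨σ_x⟩ = 2 Re(a* b)/(|a|²+|b|²) with a = 1, b = 5.
a* b = 5, so ⟨σ_x⟩ = 10/26.

0.385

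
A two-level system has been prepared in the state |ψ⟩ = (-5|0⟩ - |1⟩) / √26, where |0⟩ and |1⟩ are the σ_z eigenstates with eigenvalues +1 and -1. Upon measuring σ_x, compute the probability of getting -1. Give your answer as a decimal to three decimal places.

0.308

|-x⟩ = (|0⟩ - |1⟩)/√2, so ⟨-x|ψ⟩ = (-4) / (√2·√26).
P = |-4|² / 52 = 16/52.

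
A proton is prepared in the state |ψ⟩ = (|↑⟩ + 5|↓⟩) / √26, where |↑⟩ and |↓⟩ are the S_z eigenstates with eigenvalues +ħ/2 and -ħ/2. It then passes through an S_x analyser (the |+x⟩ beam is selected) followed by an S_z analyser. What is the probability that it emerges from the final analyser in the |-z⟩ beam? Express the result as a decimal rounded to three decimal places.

0.346

First analyser (S_x): P(|+x⟩) = |⟨+x|ψ⟩|² = 36/52.
After stage 1 the state is |+x⟩; P(|-z⟩) = |⟨-z|+x⟩|² = 1/2.
Joint probability = 36/52 × 1/2 = 0.346.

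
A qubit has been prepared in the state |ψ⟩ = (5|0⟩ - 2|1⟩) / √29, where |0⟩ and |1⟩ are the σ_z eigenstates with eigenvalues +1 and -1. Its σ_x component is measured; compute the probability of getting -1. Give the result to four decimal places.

0.8448

|-x⟩ = (|0⟩ - |1⟩)/√2, so ⟨-x|ψ⟩ = (7) / (√2·√29).
P = |7|² / 58 = 49/58.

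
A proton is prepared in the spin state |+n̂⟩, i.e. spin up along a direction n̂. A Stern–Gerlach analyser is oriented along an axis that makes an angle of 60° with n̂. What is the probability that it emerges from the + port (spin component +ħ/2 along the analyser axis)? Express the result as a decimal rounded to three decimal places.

For spin-½, the probability of finding spin-up along an axis at angle θ to the initial spin direction is cos²(θ/2); spin-down is sin²(θ/2).
θ = 60°, so P = cos²(30°) ≈ 0.750.

0.750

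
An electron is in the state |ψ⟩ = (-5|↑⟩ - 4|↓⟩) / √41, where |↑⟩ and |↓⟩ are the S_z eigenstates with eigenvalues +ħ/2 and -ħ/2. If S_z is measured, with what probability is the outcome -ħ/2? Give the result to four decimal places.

The -ħ/2 outcome corresponds to |↓⟩. Its amplitude in |ψ⟩ is -4/√41.
P = |-4|² / 41 = 16/41.

0.3902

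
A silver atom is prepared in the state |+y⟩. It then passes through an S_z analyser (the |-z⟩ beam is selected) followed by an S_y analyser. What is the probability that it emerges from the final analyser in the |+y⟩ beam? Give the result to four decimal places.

First analyser (S_z): from |+y⟩, P(|-z⟩) = 1/2.
After stage 1 the state is |-z⟩; P(|+y⟩) = |⟨+y|-z⟩|² = 1/2.
Joint probability = 1/2 × 1/2 = 0.2500.

0.2500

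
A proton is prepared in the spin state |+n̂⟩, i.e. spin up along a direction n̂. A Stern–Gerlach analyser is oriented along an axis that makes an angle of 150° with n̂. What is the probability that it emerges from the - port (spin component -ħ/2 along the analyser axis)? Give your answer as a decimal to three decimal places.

0.933

For spin-½, the probability of finding spin-up along an axis at angle θ to the initial spin direction is cos²(θ/2); spin-down is sin²(θ/2).
θ = 150°, so P = sin²(75°) ≈ 0.933.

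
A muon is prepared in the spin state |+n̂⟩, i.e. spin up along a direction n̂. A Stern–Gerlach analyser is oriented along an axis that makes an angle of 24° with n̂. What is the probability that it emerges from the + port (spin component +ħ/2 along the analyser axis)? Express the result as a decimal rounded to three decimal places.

For spin-½, the probability of finding spin-up along an axis at angle θ to the initial spin direction is cos²(θ/2); spin-down is sin²(θ/2).
θ = 24°, so P = cos²(12°) ≈ 0.957.

0.957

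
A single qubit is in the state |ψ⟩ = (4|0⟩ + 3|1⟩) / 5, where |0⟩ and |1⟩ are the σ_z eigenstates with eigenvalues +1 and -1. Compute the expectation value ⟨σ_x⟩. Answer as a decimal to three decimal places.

0.960

⟨σ_x⟩ = 2 Re(a* b)/(|a|²+|b|²) with a = 4, b = 3.
a* b = 12, so ⟨σ_x⟩ = 24/25.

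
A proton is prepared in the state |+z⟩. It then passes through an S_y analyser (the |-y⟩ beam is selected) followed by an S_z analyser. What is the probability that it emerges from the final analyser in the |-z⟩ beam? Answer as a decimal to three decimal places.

First analyser (S_y): from |+z⟩, P(|-y⟩) = 1/2.
After stage 1 the state is |-y⟩; P(|-z⟩) = |⟨-z|-y⟩|² = 1/2.
Joint probability = 1/2 × 1/2 = 0.250.

0.250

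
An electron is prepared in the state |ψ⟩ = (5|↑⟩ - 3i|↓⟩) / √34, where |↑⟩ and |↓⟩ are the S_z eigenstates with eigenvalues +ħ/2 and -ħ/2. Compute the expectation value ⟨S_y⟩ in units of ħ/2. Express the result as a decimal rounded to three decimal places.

⟨σ_y⟩ = 2 Im(a* b)/(|a|²+|b|²) with a = 5, b = -3i.
a* b = -15i, so ⟨σ_y⟩ = -30/34.
⟨S_y⟩ = (ħ/2)·⟨σ_y⟩.

-0.882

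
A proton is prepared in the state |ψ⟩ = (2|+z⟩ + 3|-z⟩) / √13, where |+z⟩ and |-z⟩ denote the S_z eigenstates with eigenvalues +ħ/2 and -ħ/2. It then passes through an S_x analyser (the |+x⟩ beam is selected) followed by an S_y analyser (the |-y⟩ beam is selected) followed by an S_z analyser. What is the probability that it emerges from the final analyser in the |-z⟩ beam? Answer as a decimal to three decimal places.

First analyser (S_x): P(|+x⟩) = |⟨+x|ψ⟩|² = 25/26.
After stage 1 the state is |+x⟩; P(|-y⟩) = |⟨-y|+x⟩|² = 1/2.
After stage 2 the state is |-y⟩; P(|-z⟩) = |⟨-z|-y⟩|² = 1/2.
Joint probability = 25/26 × 1/2 × 1/2 = 0.240.

0.240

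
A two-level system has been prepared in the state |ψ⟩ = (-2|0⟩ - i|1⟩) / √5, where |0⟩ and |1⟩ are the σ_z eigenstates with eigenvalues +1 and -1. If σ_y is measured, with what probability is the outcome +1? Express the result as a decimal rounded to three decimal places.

|+y⟩ = (|0⟩ + i|1⟩)/√2, so ⟨+y|ψ⟩ = (-3) / (√2·√5).
P = |-3|² / 10 = 9/10.

0.900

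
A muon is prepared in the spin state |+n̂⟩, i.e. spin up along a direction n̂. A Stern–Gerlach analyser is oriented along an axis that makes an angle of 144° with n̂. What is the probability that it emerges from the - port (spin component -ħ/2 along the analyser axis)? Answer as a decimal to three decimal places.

For spin-½, the probability of finding spin-up along an axis at angle θ to the initial spin direction is cos²(θ/2); spin-down is sin²(θ/2).
θ = 144°, so P = sin²(72°) ≈ 0.905.

0.905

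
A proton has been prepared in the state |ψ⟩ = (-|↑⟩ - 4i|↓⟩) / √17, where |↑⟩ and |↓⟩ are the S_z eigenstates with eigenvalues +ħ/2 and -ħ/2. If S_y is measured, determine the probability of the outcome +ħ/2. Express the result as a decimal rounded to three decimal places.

0.735

|+y⟩ = (|↑⟩ + i|↓⟩)/√2, so ⟨+y|ψ⟩ = (-5) / (√2·√17).
P = |-5|² / 34 = 25/34.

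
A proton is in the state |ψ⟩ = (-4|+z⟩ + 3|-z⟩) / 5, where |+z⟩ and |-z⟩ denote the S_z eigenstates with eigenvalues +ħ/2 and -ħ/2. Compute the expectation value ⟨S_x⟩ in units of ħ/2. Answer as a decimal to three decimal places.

⟨σ_x⟩ = 2 Re(a* b)/(|a|²+|b|²) with a = -4, b = 3.
a* b = -12, so ⟨σ_x⟩ = -24/25.
⟨S_x⟩ = (ħ/2)·⟨σ_x⟩.

-0.960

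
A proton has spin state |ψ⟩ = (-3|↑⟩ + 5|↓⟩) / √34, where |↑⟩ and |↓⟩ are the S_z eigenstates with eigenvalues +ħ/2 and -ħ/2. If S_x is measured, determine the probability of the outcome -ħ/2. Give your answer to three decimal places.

0.941

|-x⟩ = (|↑⟩ - |↓⟩)/√2, so ⟨-x|ψ⟩ = (-8) / (√2·√34).
P = |-8|² / 68 = 64/68.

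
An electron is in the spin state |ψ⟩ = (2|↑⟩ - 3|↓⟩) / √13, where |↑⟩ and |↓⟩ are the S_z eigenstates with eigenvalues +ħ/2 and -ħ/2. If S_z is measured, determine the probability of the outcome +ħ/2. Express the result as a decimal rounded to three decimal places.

0.308

The +ħ/2 outcome corresponds to |↑⟩. Its amplitude in |ψ⟩ is 2/√13.
P = |2|² / 13 = 4/13.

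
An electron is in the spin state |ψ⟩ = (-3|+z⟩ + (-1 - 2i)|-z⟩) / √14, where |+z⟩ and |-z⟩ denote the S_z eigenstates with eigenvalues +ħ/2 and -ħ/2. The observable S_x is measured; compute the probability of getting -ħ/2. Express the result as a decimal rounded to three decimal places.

|-x⟩ = (|+z⟩ - |-z⟩)/√2, so ⟨-x|ψ⟩ = (-2 + 2i) / (√2·√14).
P = |-2 + 2i|² / 28 = 8/28.

0.286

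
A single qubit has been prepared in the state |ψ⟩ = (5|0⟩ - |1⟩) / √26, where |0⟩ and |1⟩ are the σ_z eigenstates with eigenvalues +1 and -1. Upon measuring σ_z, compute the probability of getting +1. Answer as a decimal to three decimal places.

0.962

The +1 outcome corresponds to |0⟩. Its amplitude in |ψ⟩ is 5/√26.
P = |5|² / 26 = 25/26.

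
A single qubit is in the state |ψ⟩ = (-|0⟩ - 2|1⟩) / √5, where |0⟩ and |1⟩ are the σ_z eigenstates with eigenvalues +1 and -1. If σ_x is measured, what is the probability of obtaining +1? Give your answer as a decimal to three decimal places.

0.900

|+x⟩ = (|0⟩ + |1⟩)/√2, so ⟨+x|ψ⟩ = (-3) / (√2·√5).
P = |-3|² / 10 = 9/10.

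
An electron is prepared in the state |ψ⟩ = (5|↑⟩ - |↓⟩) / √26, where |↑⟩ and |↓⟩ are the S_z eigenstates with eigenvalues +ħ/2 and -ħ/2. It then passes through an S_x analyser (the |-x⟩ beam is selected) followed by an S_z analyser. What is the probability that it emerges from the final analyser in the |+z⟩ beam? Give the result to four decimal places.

0.3462

First analyser (S_x): P(|-x⟩) = |⟨-x|ψ⟩|² = 36/52.
After stage 1 the state is |-x⟩; P(|+z⟩) = |⟨+z|-x⟩|² = 1/2.
Joint probability = 36/52 × 1/2 = 0.3462.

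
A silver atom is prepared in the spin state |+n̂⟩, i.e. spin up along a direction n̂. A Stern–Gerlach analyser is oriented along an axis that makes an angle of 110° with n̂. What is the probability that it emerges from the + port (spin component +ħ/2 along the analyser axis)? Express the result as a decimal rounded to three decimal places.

0.329

For spin-½, the probability of finding spin-up along an axis at angle θ to the initial spin direction is cos²(θ/2); spin-down is sin²(θ/2).
θ = 110°, so P = cos²(55°) ≈ 0.329.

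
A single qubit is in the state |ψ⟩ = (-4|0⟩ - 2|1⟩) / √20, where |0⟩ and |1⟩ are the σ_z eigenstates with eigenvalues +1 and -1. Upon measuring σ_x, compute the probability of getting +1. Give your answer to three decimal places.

|+x⟩ = (|0⟩ + |1⟩)/√2, so ⟨+x|ψ⟩ = (-6) / (√2·√20).
P = |-6|² / 40 = 36/40.

0.900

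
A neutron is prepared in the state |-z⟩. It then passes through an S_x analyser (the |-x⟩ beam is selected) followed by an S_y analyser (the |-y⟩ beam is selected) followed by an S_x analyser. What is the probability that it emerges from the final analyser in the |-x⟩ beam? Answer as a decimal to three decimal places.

0.125

First analyser (S_x): from |-z⟩, P(|-x⟩) = 1/2.
After stage 1 the state is |-x⟩; P(|-y⟩) = |⟨-y|-x⟩|² = 1/2.
After stage 2 the state is |-y⟩; P(|-x⟩) = |⟨-x|-y⟩|² = 1/2.
Joint probability = 1/2 × 1/2 × 1/2 = 0.125.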